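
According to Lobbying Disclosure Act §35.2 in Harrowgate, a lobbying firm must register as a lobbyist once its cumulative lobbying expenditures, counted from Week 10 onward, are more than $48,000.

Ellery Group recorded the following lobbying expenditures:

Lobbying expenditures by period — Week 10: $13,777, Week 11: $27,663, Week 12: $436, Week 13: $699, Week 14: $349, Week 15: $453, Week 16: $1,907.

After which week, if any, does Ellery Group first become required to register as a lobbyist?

Not triggered

Through Week 10: $13,777
Through Week 11: $41,440
Through Week 12: $41,876
Through Week 13: $42,575
Through Week 14: $42,924
Through Week 15: $43,377
Through Week 16: $45,284
Final cumulative total $45,284 ≤ $48,000; the threshold is never exceeded.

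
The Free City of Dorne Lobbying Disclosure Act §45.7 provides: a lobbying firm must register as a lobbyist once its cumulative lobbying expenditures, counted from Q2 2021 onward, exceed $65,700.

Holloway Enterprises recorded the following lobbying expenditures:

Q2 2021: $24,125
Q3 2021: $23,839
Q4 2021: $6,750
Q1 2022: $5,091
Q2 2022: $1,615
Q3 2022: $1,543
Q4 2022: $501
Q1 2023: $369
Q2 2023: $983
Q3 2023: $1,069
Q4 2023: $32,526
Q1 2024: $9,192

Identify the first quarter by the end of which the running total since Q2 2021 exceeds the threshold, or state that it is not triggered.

Through Q2 2021: $24,125
Through Q3 2021: $47,964
Through Q4 2021: $54,714
Through Q1 2022: $59,805
Through Q2 2022: $61,420
Through Q3 2022: $62,963
Through Q4 2022: $63,464
Through Q1 2023: $63,833
Through Q2 2023: $64,816
Through Q3 2023: $65,885 ← exceeds threshold

Q3 2023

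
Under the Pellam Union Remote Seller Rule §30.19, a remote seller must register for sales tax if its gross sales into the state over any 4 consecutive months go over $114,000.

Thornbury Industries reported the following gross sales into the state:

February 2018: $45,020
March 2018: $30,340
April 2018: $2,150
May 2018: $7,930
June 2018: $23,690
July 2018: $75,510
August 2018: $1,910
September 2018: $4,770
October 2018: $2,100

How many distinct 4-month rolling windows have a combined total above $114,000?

February 2018–May 2018: $45,020 + $30,340 + $2,150 + $7,930 = $85,440 (under)
March 2018–June 2018: $30,340 + $2,150 + $7,930 + $23,690 = $64,110 (under)
April 2018–July 2018: $2,150 + $7,930 + $23,690 + $75,510 = $109,280 (under)
May 2018–August 2018: $7,930 + $23,690 + $75,510 + $1,910 = $109,040 (under)
June 2018–September 2018: $23,690 + $75,510 + $1,910 + $4,770 = $105,880 (under)
July 2018–October 2018: $75,510 + $1,910 + $4,770 + $2,100 = $84,290 (under)
0 windows exceed the threshold.

0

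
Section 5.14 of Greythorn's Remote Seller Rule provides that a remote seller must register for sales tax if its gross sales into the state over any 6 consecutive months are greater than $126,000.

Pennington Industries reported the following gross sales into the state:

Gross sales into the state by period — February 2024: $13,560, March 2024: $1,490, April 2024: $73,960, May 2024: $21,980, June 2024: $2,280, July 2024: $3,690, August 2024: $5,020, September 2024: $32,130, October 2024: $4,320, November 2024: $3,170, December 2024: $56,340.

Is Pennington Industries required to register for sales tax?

February 2024–July 2024: $13,560 + $1,490 + $73,960 + $21,980 + $2,280 + $3,690 = $116,960 (under)
March 2024–August 2024: $1,490 + $73,960 + $21,980 + $2,280 + $3,690 + $5,020 = $108,420 (under)
April 2024–September 2024: $73,960 + $21,980 + $2,280 + $3,690 + $5,020 + $32,130 = $139,060 (over)
May 2024–October 2024: $21,980 + $2,280 + $3,690 + $5,020 + $32,130 + $4,320 = $69,420 (under)
June 2024–November 2024: $2,280 + $3,690 + $5,020 + $32,130 + $4,320 + $3,170 = $50,610 (under)
July 2024–December 2024: $3,690 + $5,020 + $32,130 + $4,320 + $3,170 + $56,340 = $104,670 (under)
At least one window exceeds $126,000.

Yes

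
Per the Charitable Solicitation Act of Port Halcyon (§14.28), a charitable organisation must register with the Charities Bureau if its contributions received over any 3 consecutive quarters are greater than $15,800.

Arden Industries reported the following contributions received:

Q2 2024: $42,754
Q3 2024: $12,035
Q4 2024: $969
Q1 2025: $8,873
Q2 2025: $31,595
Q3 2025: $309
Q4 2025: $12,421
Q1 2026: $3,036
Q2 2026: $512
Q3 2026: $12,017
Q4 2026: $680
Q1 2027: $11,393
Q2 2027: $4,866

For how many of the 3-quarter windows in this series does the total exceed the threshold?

8

Q2 2024–Q4 2024: $42,754 + $12,035 + $969 = $55,758 (over)
Q3 2024–Q1 2025: $12,035 + $969 + $8,873 = $21,877 (over)
Q4 2024–Q2 2025: $969 + $8,873 + $31,595 = $41,437 (over)
Q1 2025–Q3 2025: $8,873 + $31,595 + $309 = $40,777 (over)
Q2 2025–Q4 2025: $31,595 + $309 + $12,421 = $44,325 (over)
Q3 2025–Q1 2026: $309 + $12,421 + $3,036 = $15,766 (under)
Q4 2025–Q2 2026: $12,421 + $3,036 + $512 = $15,969 (over)
Q1 2026–Q3 2026: $3,036 + $512 + $12,017 = $15,565 (under)
Q2 2026–Q4 2026: $512 + $12,017 + $680 = $13,209 (under)
Q3 2026–Q1 2027: $12,017 + $680 + $11,393 = $24,090 (over)
Q4 2026–Q2 2027: $680 + $11,393 + $4,866 = $16,939 (over)
8 windows exceed the threshold.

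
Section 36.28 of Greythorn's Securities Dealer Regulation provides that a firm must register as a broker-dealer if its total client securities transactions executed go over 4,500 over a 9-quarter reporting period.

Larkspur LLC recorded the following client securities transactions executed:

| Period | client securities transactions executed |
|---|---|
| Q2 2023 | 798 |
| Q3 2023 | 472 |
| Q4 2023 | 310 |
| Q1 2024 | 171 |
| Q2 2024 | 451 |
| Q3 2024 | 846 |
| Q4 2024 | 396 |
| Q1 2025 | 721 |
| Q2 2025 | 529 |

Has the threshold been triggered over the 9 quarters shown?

Total client securities transactions executed: 798 + 472 + 310 + 171 + 451 + 846 + 396 + 721 + 529 = 4,694.
4,694 > 4,500, so the threshold is exceeded.

Yes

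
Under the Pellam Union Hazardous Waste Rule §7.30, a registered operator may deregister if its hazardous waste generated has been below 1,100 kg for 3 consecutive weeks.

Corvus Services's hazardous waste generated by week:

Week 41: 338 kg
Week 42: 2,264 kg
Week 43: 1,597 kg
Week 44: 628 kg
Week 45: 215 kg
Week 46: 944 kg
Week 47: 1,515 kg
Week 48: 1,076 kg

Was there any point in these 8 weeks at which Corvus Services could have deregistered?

Yes

Weeks below 1,100 kg: Week 41, Week 44, Week 45, Week 46, Week 48.
Longest run of consecutive weeks below the threshold: 3.
3 ≥ 3, so Corvus Services became eligible.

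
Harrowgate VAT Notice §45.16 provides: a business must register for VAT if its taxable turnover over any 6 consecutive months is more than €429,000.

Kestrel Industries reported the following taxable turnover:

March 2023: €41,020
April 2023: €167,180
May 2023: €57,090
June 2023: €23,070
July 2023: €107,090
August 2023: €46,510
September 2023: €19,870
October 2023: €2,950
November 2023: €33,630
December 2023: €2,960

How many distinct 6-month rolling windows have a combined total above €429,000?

1

March 2023–August 2023: €41,020 + €167,180 + €57,090 + €23,070 + €107,090 + €46,510 = €441,960 (over)
April 2023–September 2023: €167,180 + €57,090 + €23,070 + €107,090 + €46,510 + €19,870 = €420,810 (under)
May 2023–October 2023: €57,090 + €23,070 + €107,090 + €46,510 + €19,870 + €2,950 = €256,580 (under)
June 2023–November 2023: €23,070 + €107,090 + €46,510 + €19,870 + €2,950 + €33,630 = €233,120 (under)
July 2023–December 2023: €107,090 + €46,510 + €19,870 + €2,950 + €33,630 + €2,960 = €213,010 (under)
1 window exceeds the threshold.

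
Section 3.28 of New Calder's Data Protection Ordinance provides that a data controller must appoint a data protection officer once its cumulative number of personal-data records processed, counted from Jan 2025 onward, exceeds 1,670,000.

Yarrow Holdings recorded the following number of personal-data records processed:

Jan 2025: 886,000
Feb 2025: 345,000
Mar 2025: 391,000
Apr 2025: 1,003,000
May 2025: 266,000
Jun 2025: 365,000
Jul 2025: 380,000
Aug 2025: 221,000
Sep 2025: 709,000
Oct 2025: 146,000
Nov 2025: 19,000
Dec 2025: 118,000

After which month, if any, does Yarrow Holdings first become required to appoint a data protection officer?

Through Jan 2025: 886,000
Through Feb 2025: 1,231,000
Through Mar 2025: 1,622,000
Through Apr 2025: 2,625,000 ← exceeds threshold

Apr 2025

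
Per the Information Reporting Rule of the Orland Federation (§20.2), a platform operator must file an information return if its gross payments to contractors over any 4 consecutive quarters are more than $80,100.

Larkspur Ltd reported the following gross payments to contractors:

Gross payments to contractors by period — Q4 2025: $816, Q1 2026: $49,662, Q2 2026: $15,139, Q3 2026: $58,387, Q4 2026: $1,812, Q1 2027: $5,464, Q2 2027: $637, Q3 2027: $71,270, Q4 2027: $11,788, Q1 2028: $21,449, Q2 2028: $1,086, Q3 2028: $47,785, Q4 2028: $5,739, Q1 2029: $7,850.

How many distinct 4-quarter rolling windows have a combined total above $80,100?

Q4 2025–Q3 2026: $816 + $49,662 + $15,139 + $58,387 = $124,004 (over)
Q1 2026–Q4 2026: $49,662 + $15,139 + $58,387 + $1,812 = $125,000 (over)
Q2 2026–Q1 2027: $15,139 + $58,387 + $1,812 + $5,464 = $80,802 (over)
Q3 2026–Q2 2027: $58,387 + $1,812 + $5,464 + $637 = $66,300 (under)
Q4 2026–Q3 2027: $1,812 + $5,464 + $637 + $71,270 = $79,183 (under)
Q1 2027–Q4 2027: $5,464 + $637 + $71,270 + $11,788 = $89,159 (over)
Q2 2027–Q1 2028: $637 + $71,270 + $11,788 + $21,449 = $105,144 (over)
Q3 2027–Q2 2028: $71,270 + $11,788 + $21,449 + $1,086 = $105,593 (over)
Q4 2027–Q3 2028: $11,788 + $21,449 + $1,086 + $47,785 = $82,108 (over)
Q1 2028–Q4 2028: $21,449 + $1,086 + $47,785 + $5,739 = $76,059 (under)
Q2 2028–Q1 2029: $1,086 + $47,785 + $5,739 + $7,850 = $62,460 (under)
7 windows exceed the threshold.

7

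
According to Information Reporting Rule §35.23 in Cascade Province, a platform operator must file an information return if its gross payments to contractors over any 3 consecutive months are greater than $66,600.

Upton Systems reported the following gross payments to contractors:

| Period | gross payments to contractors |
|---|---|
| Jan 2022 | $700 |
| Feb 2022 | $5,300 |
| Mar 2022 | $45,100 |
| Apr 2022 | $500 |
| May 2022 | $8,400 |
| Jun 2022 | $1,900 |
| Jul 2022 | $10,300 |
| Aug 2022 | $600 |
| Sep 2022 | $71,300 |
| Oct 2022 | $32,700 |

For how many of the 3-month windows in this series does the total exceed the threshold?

2

Jan 2022–Mar 2022: $700 + $5,300 + $45,100 = $51,100 (under)
Feb 2022–Apr 2022: $5,300 + $45,100 + $500 = $50,900 (under)
Mar 2022–May 2022: $45,100 + $500 + $8,400 = $54,000 (under)
Apr 2022–Jun 2022: $500 + $8,400 + $1,900 = $10,800 (under)
May 2022–Jul 2022: $8,400 + $1,900 + $10,300 = $20,600 (under)
Jun 2022–Aug 2022: $1,900 + $10,300 + $600 = $12,800 (under)
Jul 2022–Sep 2022: $10,300 + $600 + $71,300 = $82,200 (over)
Aug 2022–Oct 2022: $600 + $71,300 + $32,700 = $104,600 (over)
2 windows exceed the threshold.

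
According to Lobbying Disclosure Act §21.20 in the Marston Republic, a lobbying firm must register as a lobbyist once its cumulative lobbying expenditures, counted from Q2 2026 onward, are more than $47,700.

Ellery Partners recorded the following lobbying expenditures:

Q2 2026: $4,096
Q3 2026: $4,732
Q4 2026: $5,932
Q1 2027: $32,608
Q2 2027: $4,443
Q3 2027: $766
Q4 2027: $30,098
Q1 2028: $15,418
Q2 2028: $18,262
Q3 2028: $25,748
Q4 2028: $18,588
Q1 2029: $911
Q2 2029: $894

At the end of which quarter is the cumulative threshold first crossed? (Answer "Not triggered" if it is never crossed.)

Q2 2027

Through Q2 2026: $4,096
Through Q3 2026: $8,828
Through Q4 2026: $14,760
Through Q1 2027: $47,368
Through Q2 2027: $51,811 ← exceeds threshold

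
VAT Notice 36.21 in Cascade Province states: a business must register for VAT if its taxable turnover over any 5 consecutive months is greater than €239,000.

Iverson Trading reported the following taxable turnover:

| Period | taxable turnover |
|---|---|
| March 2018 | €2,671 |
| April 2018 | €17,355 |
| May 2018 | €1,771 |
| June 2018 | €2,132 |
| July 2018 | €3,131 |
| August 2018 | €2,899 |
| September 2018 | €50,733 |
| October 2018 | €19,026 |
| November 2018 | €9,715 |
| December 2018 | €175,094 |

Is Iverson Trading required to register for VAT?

March 2018–July 2018: €2,671 + €17,355 + €1,771 + €2,132 + €3,131 = €27,060 (under)
April 2018–August 2018: €17,355 + €1,771 + €2,132 + €3,131 + €2,899 = €27,288 (under)
May 2018–September 2018: €1,771 + €2,132 + €3,131 + €2,899 + €50,733 = €60,666 (under)
June 2018–October 2018: €2,132 + €3,131 + €2,899 + €50,733 + €19,026 = €77,921 (under)
July 2018–November 2018: €3,131 + €2,899 + €50,733 + €19,026 + €9,715 = €85,504 (under)
August 2018–December 2018: €2,899 + €50,733 + €19,026 + €9,715 + €175,094 = €257,467 (over)
At least one window exceeds €239,000.

Yes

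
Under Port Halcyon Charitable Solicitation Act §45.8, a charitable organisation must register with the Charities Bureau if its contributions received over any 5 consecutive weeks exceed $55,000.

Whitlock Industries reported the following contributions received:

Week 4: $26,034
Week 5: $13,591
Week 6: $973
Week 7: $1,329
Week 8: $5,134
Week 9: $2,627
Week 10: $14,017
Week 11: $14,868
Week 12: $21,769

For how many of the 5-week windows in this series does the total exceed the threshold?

1

Week 4–Week 8: $26,034 + $13,591 + $973 + $1,329 + $5,134 = $47,061 (under)
Week 5–Week 9: $13,591 + $973 + $1,329 + $5,134 + $2,627 = $23,654 (under)
Week 6–Week 10: $973 + $1,329 + $5,134 + $2,627 + $14,017 = $24,080 (under)
Week 7–Week 11: $1,329 + $5,134 + $2,627 + $14,017 + $14,868 = $37,975 (under)
Week 8–Week 12: $5,134 + $2,627 + $14,017 + $14,868 + $21,769 = $58,415 (over)
1 window exceeds the threshold.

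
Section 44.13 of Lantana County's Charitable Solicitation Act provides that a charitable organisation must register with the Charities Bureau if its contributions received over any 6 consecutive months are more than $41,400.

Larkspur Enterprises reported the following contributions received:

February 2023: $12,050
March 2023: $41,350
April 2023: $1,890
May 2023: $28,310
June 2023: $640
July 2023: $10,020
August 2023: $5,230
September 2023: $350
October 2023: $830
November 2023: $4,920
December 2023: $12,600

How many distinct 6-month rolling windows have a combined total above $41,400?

4

February 2023–July 2023: $12,050 + $41,350 + $1,890 + $28,310 + $640 + $10,020 = $94,260 (over)
March 2023–August 2023: $41,350 + $1,890 + $28,310 + $640 + $10,020 + $5,230 = $87,440 (over)
April 2023–September 2023: $1,890 + $28,310 + $640 + $10,020 + $5,230 + $350 = $46,440 (over)
May 2023–October 2023: $28,310 + $640 + $10,020 + $5,230 + $350 + $830 = $45,380 (over)
June 2023–November 2023: $640 + $10,020 + $5,230 + $350 + $830 + $4,920 = $21,990 (under)
July 2023–December 2023: $10,020 + $5,230 + $350 + $830 + $4,920 + $12,600 = $33,950 (under)
4 windows exceed the threshold.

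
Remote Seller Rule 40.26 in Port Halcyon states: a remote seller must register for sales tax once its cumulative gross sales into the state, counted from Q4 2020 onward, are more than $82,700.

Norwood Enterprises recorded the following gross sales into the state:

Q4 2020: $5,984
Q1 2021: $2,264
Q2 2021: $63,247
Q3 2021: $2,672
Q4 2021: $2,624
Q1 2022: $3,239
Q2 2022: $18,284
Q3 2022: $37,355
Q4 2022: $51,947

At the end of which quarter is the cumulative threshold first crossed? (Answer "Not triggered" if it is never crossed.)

Q2 2022

Through Q4 2020: $5,984
Through Q1 2021: $8,248
Through Q2 2021: $71,495
Through Q3 2021: $74,167
Through Q4 2021: $76,791
Through Q1 2022: $80,030
Through Q2 2022: $98,314 ← exceeds threshold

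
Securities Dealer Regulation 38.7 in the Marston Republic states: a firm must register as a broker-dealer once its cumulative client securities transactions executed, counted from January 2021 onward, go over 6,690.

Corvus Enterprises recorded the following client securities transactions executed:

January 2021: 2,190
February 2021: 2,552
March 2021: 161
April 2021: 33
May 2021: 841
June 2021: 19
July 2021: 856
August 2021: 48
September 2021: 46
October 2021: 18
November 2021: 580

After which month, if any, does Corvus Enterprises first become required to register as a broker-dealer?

August 2021

Through January 2021: 2,190
Through February 2021: 4,742
Through March 2021: 4,903
Through April 2021: 4,936
Through May 2021: 5,777
Through June 2021: 5,796
Through July 2021: 6,652
Through August 2021: 6,700 ← exceeds threshold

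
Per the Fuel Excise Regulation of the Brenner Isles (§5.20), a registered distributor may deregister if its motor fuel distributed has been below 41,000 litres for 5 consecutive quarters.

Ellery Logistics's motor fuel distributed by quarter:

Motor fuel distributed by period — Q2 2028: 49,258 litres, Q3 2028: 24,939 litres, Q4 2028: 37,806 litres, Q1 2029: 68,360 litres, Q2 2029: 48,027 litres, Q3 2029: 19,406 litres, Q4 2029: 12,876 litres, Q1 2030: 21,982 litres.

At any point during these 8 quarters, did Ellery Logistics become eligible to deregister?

No

Quarters below 41,000 litres: Q3 2028, Q4 2028, Q3 2029, Q4 2029, Q1 2030.
Longest run of consecutive quarters below the threshold: 3.
3 < 5, so Ellery Logistics never became eligible.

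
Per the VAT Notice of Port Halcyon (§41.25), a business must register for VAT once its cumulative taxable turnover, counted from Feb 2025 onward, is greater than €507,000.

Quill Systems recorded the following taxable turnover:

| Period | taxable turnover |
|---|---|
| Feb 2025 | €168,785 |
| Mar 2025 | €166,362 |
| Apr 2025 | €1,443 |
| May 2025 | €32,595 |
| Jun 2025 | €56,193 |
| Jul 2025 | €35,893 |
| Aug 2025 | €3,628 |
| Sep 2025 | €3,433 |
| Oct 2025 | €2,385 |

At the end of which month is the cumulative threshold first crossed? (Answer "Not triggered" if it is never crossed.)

Through Feb 2025: €168,785
Through Mar 2025: €335,147
Through Apr 2025: €336,590
Through May 2025: €369,185
Through Jun 2025: €425,378
Through Jul 2025: €461,271
Through Aug 2025: €464,899
Through Sep 2025: €468,332
Through Oct 2025: €470,717
Final cumulative total €470,717 ≤ €507,000; the threshold is never exceeded.

Not triggered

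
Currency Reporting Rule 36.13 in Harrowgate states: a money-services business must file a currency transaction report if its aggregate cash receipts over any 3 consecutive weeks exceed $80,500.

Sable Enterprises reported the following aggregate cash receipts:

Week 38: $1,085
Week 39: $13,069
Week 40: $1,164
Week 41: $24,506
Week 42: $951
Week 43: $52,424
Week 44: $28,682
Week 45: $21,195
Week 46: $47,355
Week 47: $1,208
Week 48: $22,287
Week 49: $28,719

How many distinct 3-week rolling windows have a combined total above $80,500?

Week 38–Week 40: $1,085 + $13,069 + $1,164 = $15,318 (under)
Week 39–Week 41: $13,069 + $1,164 + $24,506 = $38,739 (under)
Week 40–Week 42: $1,164 + $24,506 + $951 = $26,621 (under)
Week 41–Week 43: $24,506 + $951 + $52,424 = $77,881 (under)
Week 42–Week 44: $951 + $52,424 + $28,682 = $82,057 (over)
Week 43–Week 45: $52,424 + $28,682 + $21,195 = $102,301 (over)
Week 44–Week 46: $28,682 + $21,195 + $47,355 = $97,232 (over)
Week 45–Week 47: $21,195 + $47,355 + $1,208 = $69,758 (under)
Week 46–Week 48: $47,355 + $1,208 + $22,287 = $70,850 (under)
Week 47–Week 49: $1,208 + $22,287 + $28,719 = $52,214 (under)
3 windows exceed the threshold.

3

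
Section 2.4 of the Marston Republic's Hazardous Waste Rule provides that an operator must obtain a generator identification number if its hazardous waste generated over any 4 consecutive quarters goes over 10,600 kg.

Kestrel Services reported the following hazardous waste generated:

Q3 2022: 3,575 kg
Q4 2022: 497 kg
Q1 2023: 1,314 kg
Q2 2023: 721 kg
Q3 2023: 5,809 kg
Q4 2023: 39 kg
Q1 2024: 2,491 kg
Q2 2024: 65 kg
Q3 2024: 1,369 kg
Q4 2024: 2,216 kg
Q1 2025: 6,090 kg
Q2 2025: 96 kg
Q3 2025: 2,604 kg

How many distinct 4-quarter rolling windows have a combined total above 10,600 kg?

Q3 2022–Q2 2023: 3,575 kg + 497 kg + 1,314 kg + 721 kg = 6,107 kg (under)
Q4 2022–Q3 2023: 497 kg + 1,314 kg + 721 kg + 5,809 kg = 8,341 kg (under)
Q1 2023–Q4 2023: 1,314 kg + 721 kg + 5,809 kg + 39 kg = 7,883 kg (under)
Q2 2023–Q1 2024: 721 kg + 5,809 kg + 39 kg + 2,491 kg = 9,060 kg (under)
Q3 2023–Q2 2024: 5,809 kg + 39 kg + 2,491 kg + 65 kg = 8,404 kg (under)
Q4 2023–Q3 2024: 39 kg + 2,491 kg + 65 kg + 1,369 kg = 3,964 kg (under)
Q1 2024–Q4 2024: 2,491 kg + 65 kg + 1,369 kg + 2,216 kg = 6,141 kg (under)
Q2 2024–Q1 2025: 65 kg + 1,369 kg + 2,216 kg + 6,090 kg = 9,740 kg (under)
Q3 2024–Q2 2025: 1,369 kg + 2,216 kg + 6,090 kg + 96 kg = 9,771 kg (under)
Q4 2024–Q3 2025: 2,216 kg + 6,090 kg + 96 kg + 2,604 kg = 11,006 kg (over)
1 window exceeds the threshold.

1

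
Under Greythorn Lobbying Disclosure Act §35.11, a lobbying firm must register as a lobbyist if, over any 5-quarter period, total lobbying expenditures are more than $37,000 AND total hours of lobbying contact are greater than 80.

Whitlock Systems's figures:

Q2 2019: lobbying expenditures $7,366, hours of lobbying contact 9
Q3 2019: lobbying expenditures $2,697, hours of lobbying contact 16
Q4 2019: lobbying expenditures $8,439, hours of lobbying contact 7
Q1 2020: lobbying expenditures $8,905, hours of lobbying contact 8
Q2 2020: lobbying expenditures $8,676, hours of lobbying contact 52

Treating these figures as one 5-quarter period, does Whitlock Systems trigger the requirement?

No

Total lobbying expenditures: $7,366 + $2,697 + $8,439 + $8,905 + $8,676 = $36,083 (≤ $37,000).
Total hours of lobbying contact: 9 + 16 + 7 + 8 + 52 = 92 (> 80).
The test is 'and': the rule requires both, and at least one is not exceeded.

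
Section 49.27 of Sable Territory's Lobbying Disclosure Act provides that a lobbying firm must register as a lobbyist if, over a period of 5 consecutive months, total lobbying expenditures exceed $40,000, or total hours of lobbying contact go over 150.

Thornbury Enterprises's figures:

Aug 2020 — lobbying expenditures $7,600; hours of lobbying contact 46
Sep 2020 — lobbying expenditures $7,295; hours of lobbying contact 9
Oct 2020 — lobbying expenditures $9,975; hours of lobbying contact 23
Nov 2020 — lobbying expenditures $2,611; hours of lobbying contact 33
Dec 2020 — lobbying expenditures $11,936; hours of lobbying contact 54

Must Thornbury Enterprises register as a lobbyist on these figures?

Total lobbying expenditures: $7,600 + $7,295 + $9,975 + $2,611 + $11,936 = $39,417 (≤ $40,000).
Total hours of lobbying contact: 46 + 9 + 23 + 33 + 54 = 165 (> 150).
The test is 'or': at least one threshold is exceeded.

Yes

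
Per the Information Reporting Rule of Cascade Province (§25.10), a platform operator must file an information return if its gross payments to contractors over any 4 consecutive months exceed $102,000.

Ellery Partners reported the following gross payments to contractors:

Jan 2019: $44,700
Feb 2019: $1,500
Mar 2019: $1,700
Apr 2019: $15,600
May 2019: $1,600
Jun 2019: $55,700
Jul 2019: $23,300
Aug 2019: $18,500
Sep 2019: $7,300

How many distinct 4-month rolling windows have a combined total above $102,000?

Jan 2019–Apr 2019: $44,700 + $1,500 + $1,700 + $15,600 = $63,500 (under)
Feb 2019–May 2019: $1,500 + $1,700 + $15,600 + $1,600 = $20,400 (under)
Mar 2019–Jun 2019: $1,700 + $15,600 + $1,600 + $55,700 = $74,600 (under)
Apr 2019–Jul 2019: $15,600 + $1,600 + $55,700 + $23,300 = $96,200 (under)
May 2019–Aug 2019: $1,600 + $55,700 + $23,300 + $18,500 = $99,100 (under)
Jun 2019–Sep 2019: $55,700 + $23,300 + $18,500 + $7,300 = $104,800 (over)
1 window exceeds the threshold.

1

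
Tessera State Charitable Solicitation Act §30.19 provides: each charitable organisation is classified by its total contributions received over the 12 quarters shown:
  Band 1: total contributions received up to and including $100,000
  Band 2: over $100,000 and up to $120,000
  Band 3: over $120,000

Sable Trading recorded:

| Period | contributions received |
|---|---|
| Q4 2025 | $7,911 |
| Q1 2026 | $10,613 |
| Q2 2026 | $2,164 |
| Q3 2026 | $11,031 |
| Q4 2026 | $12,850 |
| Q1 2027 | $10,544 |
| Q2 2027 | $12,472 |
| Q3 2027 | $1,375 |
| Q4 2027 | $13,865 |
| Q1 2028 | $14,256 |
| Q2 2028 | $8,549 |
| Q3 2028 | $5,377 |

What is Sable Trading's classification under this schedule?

Total contributions received: $7,911 + $10,613 + $2,164 + $11,031 + $12,850 + $10,544 + $12,472 + $1,375 + $13,865 + $14,256 + $8,549 + $5,377 = $111,007.
$100,000 < $111,007 ≤ $120,000, so Band 2 applies.

Band 2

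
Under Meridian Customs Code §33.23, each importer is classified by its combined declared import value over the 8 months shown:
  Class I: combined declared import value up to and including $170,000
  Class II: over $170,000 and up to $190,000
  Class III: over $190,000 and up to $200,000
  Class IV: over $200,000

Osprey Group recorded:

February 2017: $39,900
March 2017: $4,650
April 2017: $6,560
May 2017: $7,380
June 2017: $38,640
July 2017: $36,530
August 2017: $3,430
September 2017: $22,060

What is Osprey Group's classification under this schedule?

Class I

Combined declared import value: $39,900 + $4,650 + $6,560 + $7,380 + $38,640 + $36,530 + $3,430 + $22,060 = $159,150.
$159,150 ≤ $170,000, so Class I applies.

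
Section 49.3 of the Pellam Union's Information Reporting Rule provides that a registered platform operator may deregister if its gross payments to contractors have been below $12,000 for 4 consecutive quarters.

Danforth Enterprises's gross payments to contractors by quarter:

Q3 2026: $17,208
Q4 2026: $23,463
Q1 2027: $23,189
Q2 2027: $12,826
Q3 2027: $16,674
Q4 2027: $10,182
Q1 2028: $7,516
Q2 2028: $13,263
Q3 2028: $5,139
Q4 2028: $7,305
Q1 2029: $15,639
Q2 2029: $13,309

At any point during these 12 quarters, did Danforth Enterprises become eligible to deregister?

No

Quarters below $12,000: Q4 2027, Q1 2028, Q3 2028, Q4 2028.
Longest run of consecutive quarters below the threshold: 2.
2 < 4, so Danforth Enterprises never became eligible.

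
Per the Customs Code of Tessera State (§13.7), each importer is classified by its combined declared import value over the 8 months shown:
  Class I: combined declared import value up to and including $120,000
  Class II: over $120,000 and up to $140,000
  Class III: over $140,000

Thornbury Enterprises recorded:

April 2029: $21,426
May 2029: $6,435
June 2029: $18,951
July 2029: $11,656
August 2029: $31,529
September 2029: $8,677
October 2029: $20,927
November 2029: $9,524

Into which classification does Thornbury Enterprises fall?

Class II

Combined declared import value: $21,426 + $6,435 + $18,951 + $11,656 + $31,529 + $8,677 + $20,927 + $9,524 = $129,125.
$120,000 < $129,125 ≤ $140,000, so Class II applies.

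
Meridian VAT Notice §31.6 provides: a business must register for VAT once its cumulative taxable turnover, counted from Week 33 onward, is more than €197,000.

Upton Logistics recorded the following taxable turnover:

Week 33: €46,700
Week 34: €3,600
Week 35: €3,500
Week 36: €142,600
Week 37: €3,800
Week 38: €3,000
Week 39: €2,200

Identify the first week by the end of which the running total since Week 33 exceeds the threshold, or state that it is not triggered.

Through Week 33: €46,700
Through Week 34: €50,300
Through Week 35: €53,800
Through Week 36: €196,400
Through Week 37: €200,200 ← exceeds threshold

Week 37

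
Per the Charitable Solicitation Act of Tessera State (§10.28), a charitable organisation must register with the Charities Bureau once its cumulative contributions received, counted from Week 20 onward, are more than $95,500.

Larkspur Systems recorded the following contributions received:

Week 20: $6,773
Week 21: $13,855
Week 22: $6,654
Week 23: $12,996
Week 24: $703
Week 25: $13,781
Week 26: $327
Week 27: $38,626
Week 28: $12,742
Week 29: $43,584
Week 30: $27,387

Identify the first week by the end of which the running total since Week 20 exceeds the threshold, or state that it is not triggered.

Week 28

Through Week 20: $6,773
Through Week 21: $20,628
Through Week 22: $27,282
Through Week 23: $40,278
Through Week 24: $40,981
Through Week 25: $54,762
Through Week 26: $55,089
Through Week 27: $93,715
Through Week 28: $106,457 ← exceeds threshold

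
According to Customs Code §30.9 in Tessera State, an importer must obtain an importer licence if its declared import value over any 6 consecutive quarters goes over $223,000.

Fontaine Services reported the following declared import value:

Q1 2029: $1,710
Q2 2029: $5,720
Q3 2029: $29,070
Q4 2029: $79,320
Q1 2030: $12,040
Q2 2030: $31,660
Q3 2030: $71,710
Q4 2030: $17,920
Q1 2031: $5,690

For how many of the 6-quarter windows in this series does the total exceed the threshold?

Q1 2029–Q2 2030: $1,710 + $5,720 + $29,070 + $79,320 + $12,040 + $31,660 = $159,520 (under)
Q2 2029–Q3 2030: $5,720 + $29,070 + $79,320 + $12,040 + $31,660 + $71,710 = $229,520 (over)
Q3 2029–Q4 2030: $29,070 + $79,320 + $12,040 + $31,660 + $71,710 + $17,920 = $241,720 (over)
Q4 2029–Q1 2031: $79,320 + $12,040 + $31,660 + $71,710 + $17,920 + $5,690 = $218,340 (under)
2 windows exceed the threshold.

2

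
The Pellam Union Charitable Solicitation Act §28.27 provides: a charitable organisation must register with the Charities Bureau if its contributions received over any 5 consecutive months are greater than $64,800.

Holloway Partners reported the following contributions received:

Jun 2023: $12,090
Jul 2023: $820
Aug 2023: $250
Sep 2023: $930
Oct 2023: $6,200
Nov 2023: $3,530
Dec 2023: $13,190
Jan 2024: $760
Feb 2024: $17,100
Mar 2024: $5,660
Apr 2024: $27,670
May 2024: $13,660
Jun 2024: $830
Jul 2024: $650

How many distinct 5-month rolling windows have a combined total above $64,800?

Jun 2023–Oct 2023: $12,090 + $820 + $250 + $930 + $6,200 = $20,290 (under)
Jul 2023–Nov 2023: $820 + $250 + $930 + $6,200 + $3,530 = $11,730 (under)
Aug 2023–Dec 2023: $250 + $930 + $6,200 + $3,530 + $13,190 = $24,100 (under)
Sep 2023–Jan 2024: $930 + $6,200 + $3,530 + $13,190 + $760 = $24,610 (under)
Oct 2023–Feb 2024: $6,200 + $3,530 + $13,190 + $760 + $17,100 = $40,780 (under)
Nov 2023–Mar 2024: $3,530 + $13,190 + $760 + $17,100 + $5,660 = $40,240 (under)
Dec 2023–Apr 2024: $13,190 + $760 + $17,100 + $5,660 + $27,670 = $64,380 (under)
Jan 2024–May 2024: $760 + $17,100 + $5,660 + $27,670 + $13,660 = $64,850 (over)
Feb 2024–Jun 2024: $17,100 + $5,660 + $27,670 + $13,660 + $830 = $64,920 (over)
Mar 2024–Jul 2024: $5,660 + $27,670 + $13,660 + $830 + $650 = $48,470 (under)
2 windows exceed the threshold.

2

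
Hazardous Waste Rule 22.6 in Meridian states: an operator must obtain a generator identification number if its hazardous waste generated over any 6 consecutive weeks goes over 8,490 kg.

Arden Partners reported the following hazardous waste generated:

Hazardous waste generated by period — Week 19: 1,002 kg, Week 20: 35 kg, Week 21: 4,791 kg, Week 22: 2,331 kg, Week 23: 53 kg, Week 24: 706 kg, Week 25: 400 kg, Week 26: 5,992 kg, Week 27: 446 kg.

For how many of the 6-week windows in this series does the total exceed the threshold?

Week 19–Week 24: 1,002 kg + 35 kg + 4,791 kg + 2,331 kg + 53 kg + 706 kg = 8,918 kg (over)
Week 20–Week 25: 35 kg + 4,791 kg + 2,331 kg + 53 kg + 706 kg + 400 kg = 8,316 kg (under)
Week 21–Week 26: 4,791 kg + 2,331 kg + 53 kg + 706 kg + 400 kg + 5,992 kg = 14,273 kg (over)
Week 22–Week 27: 2,331 kg + 53 kg + 706 kg + 400 kg + 5,992 kg + 446 kg = 9,928 kg (over)
3 windows exceed the threshold.

3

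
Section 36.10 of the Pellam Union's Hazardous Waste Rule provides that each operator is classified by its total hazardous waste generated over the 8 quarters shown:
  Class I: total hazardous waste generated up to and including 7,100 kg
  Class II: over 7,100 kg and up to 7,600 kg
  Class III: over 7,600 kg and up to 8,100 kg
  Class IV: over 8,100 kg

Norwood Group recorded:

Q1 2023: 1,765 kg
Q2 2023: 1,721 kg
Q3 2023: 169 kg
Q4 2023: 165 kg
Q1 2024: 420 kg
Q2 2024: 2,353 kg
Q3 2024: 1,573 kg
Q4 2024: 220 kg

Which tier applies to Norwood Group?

Total hazardous waste generated: 1,765 kg + 1,721 kg + 169 kg + 165 kg + 420 kg + 2,353 kg + 1,573 kg + 220 kg = 8,386 kg.
8,386 kg > 8,100 kg, so Class IV applies.

Class IV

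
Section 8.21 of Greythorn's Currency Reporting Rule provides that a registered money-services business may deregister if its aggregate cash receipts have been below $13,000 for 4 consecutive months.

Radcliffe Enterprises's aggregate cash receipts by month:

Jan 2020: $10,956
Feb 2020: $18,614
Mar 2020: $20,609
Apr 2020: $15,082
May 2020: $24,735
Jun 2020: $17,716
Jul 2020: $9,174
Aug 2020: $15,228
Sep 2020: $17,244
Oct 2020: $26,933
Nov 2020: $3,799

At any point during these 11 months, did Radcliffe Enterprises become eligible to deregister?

No

Months below $13,000: Jan 2020, Jul 2020, Nov 2020.
Longest run of consecutive months below the threshold: 1.
1 < 4, so Radcliffe Enterprises never became eligible.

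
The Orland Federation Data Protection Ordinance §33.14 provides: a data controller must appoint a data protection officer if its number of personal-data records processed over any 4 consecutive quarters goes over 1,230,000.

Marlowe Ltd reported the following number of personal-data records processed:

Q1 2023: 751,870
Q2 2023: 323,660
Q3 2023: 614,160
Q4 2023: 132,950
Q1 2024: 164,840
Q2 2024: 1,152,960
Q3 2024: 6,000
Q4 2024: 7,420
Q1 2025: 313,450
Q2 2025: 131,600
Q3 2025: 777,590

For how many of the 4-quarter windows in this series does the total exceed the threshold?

Q1 2023–Q4 2023: 751,870 + 323,660 + 614,160 + 132,950 = 1,822,640 (over)
Q2 2023–Q1 2024: 323,660 + 614,160 + 132,950 + 164,840 = 1,235,610 (over)
Q3 2023–Q2 2024: 614,160 + 132,950 + 164,840 + 1,152,960 = 2,064,910 (over)
Q4 2023–Q3 2024: 132,950 + 164,840 + 1,152,960 + 6,000 = 1,456,750 (over)
Q1 2024–Q4 2024: 164,840 + 1,152,960 + 6,000 + 7,420 = 1,331,220 (over)
Q2 2024–Q1 2025: 1,152,960 + 6,000 + 7,420 + 313,450 = 1,479,830 (over)
Q3 2024–Q2 2025: 6,000 + 7,420 + 313,450 + 131,600 = 458,470 (under)
Q4 2024–Q3 2025: 7,420 + 313,450 + 131,600 + 777,590 = 1,230,060 (over)
7 windows exceed the threshold.

7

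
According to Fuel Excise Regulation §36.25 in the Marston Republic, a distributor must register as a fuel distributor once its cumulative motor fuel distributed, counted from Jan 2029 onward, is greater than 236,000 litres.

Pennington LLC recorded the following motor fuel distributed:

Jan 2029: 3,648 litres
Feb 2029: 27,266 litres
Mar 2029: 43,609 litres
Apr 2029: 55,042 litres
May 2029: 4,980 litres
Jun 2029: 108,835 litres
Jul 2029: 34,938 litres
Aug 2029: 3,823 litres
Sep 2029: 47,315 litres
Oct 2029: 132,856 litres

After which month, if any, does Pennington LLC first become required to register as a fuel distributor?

Through Jan 2029: 3,648 litres
Through Feb 2029: 30,914 litres
Through Mar 2029: 74,523 litres
Through Apr 2029: 129,565 litres
Through May 2029: 134,545 litres
Through Jun 2029: 243,380 litres ← exceeds threshold

Jun 2029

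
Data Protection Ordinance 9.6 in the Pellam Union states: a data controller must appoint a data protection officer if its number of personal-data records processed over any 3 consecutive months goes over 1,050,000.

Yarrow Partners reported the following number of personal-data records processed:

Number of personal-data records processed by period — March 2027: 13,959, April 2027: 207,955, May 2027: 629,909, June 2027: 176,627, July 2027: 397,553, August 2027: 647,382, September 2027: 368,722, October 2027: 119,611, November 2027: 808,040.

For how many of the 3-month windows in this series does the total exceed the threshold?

5

March 2027–May 2027: 13,959 + 207,955 + 629,909 = 851,823 (under)
April 2027–June 2027: 207,955 + 629,909 + 176,627 = 1,014,491 (under)
May 2027–July 2027: 629,909 + 176,627 + 397,553 = 1,204,089 (over)
June 2027–August 2027: 176,627 + 397,553 + 647,382 = 1,221,562 (over)
July 2027–September 2027: 397,553 + 647,382 + 368,722 = 1,413,657 (over)
August 2027–October 2027: 647,382 + 368,722 + 119,611 = 1,135,715 (over)
September 2027–November 2027: 368,722 + 119,611 + 808,040 = 1,296,373 (over)
5 windows exceed the threshold.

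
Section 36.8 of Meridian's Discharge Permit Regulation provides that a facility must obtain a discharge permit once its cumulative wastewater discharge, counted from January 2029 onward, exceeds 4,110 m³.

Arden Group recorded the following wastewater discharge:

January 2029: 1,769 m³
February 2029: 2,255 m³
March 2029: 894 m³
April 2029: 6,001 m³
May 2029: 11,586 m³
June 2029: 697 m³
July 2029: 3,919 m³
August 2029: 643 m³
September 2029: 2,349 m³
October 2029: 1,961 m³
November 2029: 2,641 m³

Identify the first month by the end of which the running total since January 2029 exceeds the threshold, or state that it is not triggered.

Through January 2029: 1,769 m³
Through February 2029: 4,024 m³
Through March 2029: 4,918 m³ ← exceeds threshold

March 2029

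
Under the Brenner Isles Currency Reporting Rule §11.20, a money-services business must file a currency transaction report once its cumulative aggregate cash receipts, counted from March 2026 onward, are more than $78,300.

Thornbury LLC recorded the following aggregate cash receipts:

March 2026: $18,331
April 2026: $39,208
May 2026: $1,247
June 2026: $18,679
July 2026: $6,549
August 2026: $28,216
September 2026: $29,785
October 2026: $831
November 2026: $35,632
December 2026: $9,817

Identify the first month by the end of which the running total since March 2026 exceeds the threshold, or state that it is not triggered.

Through March 2026: $18,331
Through April 2026: $57,539
Through May 2026: $58,786
Through June 2026: $77,465
Through July 2026: $84,014 ← exceeds threshold

July 2026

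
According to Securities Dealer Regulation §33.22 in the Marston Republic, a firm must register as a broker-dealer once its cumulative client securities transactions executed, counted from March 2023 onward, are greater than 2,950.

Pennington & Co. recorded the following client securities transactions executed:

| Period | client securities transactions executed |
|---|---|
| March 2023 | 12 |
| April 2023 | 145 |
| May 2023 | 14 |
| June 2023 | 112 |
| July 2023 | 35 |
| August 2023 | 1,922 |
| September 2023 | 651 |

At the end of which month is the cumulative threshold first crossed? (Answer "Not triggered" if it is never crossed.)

Not triggered

Through March 2023: 12
Through April 2023: 157
Through May 2023: 171
Through June 2023: 283
Through July 2023: 318
Through August 2023: 2,240
Through September 2023: 2,891
Final cumulative total 2,891 ≤ 2,950; the threshold is never exceeded.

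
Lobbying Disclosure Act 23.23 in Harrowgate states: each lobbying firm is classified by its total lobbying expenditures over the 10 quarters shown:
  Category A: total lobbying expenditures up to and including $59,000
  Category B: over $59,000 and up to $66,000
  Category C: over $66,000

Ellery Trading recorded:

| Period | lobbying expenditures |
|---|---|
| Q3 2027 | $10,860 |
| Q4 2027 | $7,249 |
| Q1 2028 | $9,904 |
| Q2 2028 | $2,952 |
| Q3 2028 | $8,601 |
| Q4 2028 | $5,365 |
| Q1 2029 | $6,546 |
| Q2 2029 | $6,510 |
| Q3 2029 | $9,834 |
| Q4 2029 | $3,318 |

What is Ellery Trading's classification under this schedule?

Category C

Total lobbying expenditures: $10,860 + $7,249 + $9,904 + $2,952 + $8,601 + $5,365 + $6,546 + $6,510 + $9,834 + $3,318 = $71,139.
$71,139 > $66,000, so Category C applies.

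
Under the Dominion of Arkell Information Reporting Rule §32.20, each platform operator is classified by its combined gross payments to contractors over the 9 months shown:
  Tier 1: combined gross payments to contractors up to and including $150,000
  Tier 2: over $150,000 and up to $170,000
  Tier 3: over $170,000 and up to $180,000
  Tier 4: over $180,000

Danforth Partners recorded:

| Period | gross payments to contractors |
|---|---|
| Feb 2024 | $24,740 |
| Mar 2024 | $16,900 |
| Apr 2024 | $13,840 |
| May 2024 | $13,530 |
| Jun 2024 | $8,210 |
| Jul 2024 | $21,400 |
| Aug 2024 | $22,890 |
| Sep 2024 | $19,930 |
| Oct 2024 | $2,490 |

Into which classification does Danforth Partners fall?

Combined gross payments to contractors: $24,740 + $16,900 + $13,840 + $13,530 + $8,210 + $21,400 + $22,890 + $19,930 + $2,490 = $143,930.
$143,930 ≤ $150,000, so Tier 1 applies.

Tier 1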